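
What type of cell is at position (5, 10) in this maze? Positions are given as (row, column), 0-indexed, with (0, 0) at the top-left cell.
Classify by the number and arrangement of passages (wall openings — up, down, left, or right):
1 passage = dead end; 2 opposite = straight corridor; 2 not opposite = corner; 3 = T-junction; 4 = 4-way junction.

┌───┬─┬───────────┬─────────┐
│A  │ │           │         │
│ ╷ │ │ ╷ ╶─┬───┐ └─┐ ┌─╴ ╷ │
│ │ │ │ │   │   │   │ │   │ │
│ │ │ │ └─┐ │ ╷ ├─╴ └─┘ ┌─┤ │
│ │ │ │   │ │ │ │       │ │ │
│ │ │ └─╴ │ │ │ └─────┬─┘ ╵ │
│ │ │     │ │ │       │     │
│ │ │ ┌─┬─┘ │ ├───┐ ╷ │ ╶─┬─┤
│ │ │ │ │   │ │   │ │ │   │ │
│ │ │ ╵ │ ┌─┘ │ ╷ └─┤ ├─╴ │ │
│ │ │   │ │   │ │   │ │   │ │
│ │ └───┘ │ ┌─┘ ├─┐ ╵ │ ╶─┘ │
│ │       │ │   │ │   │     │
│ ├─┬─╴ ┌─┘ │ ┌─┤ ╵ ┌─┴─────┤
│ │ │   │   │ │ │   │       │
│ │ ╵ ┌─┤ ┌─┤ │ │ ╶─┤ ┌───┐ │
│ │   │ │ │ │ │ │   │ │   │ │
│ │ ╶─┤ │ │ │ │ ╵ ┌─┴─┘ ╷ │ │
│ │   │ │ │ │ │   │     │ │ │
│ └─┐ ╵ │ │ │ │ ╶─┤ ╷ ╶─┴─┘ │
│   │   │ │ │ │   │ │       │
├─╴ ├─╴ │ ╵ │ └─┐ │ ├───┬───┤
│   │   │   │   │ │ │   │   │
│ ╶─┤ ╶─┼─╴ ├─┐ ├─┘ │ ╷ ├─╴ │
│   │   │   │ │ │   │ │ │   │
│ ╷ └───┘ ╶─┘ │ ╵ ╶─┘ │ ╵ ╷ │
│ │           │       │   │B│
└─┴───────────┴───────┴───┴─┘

Checking cell at (5, 10):
Number of passages: 2
Cell type: straight corridor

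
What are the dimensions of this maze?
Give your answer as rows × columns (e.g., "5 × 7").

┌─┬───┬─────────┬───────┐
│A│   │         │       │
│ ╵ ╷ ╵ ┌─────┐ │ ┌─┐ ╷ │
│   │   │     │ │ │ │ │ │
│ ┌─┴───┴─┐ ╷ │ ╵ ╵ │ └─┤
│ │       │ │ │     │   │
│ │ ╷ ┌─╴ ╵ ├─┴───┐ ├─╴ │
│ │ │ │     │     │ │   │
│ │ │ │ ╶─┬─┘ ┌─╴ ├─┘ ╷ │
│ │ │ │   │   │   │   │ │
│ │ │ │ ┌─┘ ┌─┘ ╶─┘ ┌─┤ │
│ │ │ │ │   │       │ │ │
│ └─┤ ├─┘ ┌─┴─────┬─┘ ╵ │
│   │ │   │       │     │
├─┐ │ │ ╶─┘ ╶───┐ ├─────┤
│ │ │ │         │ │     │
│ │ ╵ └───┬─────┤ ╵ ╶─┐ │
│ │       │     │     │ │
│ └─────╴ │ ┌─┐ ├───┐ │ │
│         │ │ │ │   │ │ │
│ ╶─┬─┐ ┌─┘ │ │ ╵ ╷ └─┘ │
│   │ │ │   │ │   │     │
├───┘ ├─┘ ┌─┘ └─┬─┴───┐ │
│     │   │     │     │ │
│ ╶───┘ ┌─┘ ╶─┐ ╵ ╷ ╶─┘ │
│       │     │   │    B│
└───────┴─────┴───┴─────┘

Counting the maze dimensions:
Rows (vertical): 13
Columns (horizontal): 12
Dimensions: 13 × 12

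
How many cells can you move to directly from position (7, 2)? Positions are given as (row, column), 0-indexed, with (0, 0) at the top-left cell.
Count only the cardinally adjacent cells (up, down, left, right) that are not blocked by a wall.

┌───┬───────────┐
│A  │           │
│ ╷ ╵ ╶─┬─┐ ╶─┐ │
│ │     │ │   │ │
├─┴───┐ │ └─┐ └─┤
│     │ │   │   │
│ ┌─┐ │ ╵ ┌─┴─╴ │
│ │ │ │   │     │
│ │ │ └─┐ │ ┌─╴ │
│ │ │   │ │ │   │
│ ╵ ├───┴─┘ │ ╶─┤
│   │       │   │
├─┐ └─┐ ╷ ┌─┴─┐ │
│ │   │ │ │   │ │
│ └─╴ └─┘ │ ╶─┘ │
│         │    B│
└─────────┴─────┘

Checking passable neighbors of (7, 2):
Neighbors: (6, 2), (7, 1), (7, 3)
Count: 3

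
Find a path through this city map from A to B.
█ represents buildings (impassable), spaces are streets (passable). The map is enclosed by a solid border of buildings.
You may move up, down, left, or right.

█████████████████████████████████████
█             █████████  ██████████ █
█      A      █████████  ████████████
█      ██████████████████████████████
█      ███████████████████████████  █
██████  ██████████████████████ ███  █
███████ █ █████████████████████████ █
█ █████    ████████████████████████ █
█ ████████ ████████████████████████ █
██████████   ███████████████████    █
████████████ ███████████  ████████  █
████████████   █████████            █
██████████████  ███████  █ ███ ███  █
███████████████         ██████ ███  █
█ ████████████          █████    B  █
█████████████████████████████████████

Finding the shortest path from A to B:
Movement: cardinal only
Path length: 44 steps
Directions: left → down → down → down → right → down → down → right → right → right → down → down → right → right → down → down → right → right → down → right → down → right → right → right → right → right → right → right → right → up → right → up → right → right → right → right → right → right → down → down → down → right → right → right

Solution:

█████████████████████████████████████
█             █████████  ██████████ █
█     ↓A      █████████  ████████████
█     ↓██████████████████████████████
█     ↓███████████████████████████  █
██████↳↓██████████████████████ ███  █
███████↓█ █████████████████████████ █
█ █████↳→→↓████████████████████████ █
█ ████████↓████████████████████████ █
██████████↳→↓███████████████████    █
████████████↓███████████  ████████  █
████████████↳→↓█████████↱→→→→→↓     █
██████████████↳↓███████↱↑█ ███↓███  █
███████████████↳→→→→→→→↑██████↓███  █
█ ████████████          █████ ↳→→B  █
█████████████████████████████████████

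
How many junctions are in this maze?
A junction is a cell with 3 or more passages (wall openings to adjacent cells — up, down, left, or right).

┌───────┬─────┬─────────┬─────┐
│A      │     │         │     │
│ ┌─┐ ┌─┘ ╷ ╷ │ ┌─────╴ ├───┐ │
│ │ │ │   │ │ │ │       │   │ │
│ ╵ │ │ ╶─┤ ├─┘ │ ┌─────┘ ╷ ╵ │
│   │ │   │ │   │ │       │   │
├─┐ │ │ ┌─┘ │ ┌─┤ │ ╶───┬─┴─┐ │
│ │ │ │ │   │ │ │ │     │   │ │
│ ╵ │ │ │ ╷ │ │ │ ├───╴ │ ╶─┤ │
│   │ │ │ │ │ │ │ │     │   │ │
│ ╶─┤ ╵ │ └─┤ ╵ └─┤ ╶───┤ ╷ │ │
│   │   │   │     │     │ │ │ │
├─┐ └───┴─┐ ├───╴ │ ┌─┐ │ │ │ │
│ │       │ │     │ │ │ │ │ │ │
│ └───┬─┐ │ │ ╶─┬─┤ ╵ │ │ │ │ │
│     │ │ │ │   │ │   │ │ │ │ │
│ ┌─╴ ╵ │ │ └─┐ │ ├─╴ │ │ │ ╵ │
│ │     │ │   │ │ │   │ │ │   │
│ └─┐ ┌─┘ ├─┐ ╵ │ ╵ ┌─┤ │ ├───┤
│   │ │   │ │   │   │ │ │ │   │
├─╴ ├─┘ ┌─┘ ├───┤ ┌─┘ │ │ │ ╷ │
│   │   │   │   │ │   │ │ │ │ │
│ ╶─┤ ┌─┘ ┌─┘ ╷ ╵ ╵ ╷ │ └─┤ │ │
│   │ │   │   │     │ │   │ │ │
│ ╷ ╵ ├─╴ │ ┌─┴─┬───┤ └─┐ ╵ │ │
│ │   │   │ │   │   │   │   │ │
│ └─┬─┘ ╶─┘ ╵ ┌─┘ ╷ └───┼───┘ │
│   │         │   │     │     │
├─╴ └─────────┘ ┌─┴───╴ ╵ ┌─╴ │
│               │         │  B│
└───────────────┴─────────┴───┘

Checking each cell for number of passages:

Junctions found (3+ passages):
  (0, 2): 3 passages
  (0, 5): 3 passages
  (2, 1): 3 passages
  (2, 3): 3 passages
  (2, 14): 3 passages
  (3, 5): 3 passages
  (4, 0): 3 passages
  (4, 12): 3 passages
  (5, 7): 3 passages
  (5, 9): 3 passages
  (7, 0): 3 passages
  (7, 10): 3 passages
  (8, 2): 4 passages
  (9, 8): 3 passages
  (10, 10): 3 passages
  (11, 0): 3 passages
  (11, 4): 3 passages
  (11, 8): 3 passages
  (13, 3): 3 passages
  (13, 5): 3 passages
  (13, 14): 3 passages
  (14, 1): 3 passages
  (14, 11): 3 passages
Total junctions: 23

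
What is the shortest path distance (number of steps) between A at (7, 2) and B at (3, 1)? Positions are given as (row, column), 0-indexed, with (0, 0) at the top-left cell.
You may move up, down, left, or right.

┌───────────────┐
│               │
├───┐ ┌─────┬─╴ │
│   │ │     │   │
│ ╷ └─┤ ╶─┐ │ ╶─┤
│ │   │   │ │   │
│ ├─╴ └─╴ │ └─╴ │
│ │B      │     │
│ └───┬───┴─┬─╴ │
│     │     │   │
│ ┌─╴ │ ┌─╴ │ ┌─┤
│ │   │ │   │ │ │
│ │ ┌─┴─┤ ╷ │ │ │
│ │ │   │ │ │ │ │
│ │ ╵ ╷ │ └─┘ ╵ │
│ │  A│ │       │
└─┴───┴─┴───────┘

Finding path from (7, 2) to (3, 1):
Path: (7,2) → (7,1) → (6,1) → (5,1) → (5,2) → (4,2) → (4,1) → (4,0) → (3,0) → (2,0) → (1,0) → (1,1) → (2,1) → (2,2) → (3,2) → (3,1)
Distance: 15 steps

Solution:

┌───────────────┐
│               │
├───┐ ┌─────┬─╴ │
│↱ ↓│ │     │   │
│ ╷ └─┤ ╶─┐ │ ╶─┤
│↑│↳ ↓│   │ │   │
│ ├─╴ └─╴ │ └─╴ │
│↑│B ↲    │     │
│ └───┬───┴─┬─╴ │
│↑ ← ↰│     │   │
│ ┌─╴ │ ┌─╴ │ ┌─┤
│ │↱ ↑│ │   │ │ │
│ │ ┌─┴─┤ ╷ │ │ │
│ │↑│   │ │ │ │ │
│ │ ╵ ╷ │ └─┘ ╵ │
│ │↑ A│ │       │
└─┴───┴─┴───────┘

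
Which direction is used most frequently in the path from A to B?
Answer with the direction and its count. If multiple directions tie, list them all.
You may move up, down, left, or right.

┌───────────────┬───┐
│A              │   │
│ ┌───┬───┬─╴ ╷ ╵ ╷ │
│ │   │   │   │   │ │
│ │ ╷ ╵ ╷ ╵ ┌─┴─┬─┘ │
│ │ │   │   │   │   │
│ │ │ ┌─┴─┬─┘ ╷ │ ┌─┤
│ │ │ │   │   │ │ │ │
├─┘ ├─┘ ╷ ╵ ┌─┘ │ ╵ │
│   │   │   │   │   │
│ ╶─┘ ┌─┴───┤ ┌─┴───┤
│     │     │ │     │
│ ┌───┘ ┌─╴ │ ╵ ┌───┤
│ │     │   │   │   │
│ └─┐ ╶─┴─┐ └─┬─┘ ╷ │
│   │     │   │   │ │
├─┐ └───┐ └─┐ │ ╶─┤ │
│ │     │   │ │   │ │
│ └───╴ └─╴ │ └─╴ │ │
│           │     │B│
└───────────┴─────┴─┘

Directions: right, right, right, right, right, right, down, left, down, left, up, left, down, left, up, left, down, down, down, left, down, down, down, right, down, right, right, down, right, right, up, left, up, left, left, up, right, up, right, right, down, down, right, down, down, right, right, up, left, up, right, up, right, down, down, down
Counts: {'right': 19, 'down': 18, 'left': 10, 'up': 9}
Most common: right (19 times)

Solution:

┌───────────────┬───┐
│A → → → → → ↓  │   │
│ ┌───┬───┬─╴ ╷ ╵ ╷ │
│ │↓ ↰│↓ ↰│↓ ↲│   │ │
│ │ ╷ ╵ ╷ ╵ ┌─┴─┬─┘ │
│ │↓│↑ ↲│↑ ↲│   │   │
│ │ │ ┌─┴─┬─┘ ╷ │ ┌─┤
│ │↓│ │   │   │ │ │ │
├─┘ ├─┘ ╷ ╵ ┌─┘ │ ╵ │
│↓ ↲│   │   │   │   │
│ ╶─┘ ┌─┴───┤ ┌─┴───┤
│↓    │↱ → ↓│ │     │
│ ┌───┘ ┌─╴ │ ╵ ┌───┤
│↓│  ↱ ↑│  ↓│   │↱ ↓│
│ └─┐ ╶─┴─┐ └─┬─┘ ╷ │
│↳ ↓│↑ ← ↰│↳ ↓│↱ ↑│↓│
├─┐ └───┐ └─┐ │ ╶─┤ │
│ │↳ → ↓│↑ ↰│↓│↑ ↰│↓│
│ └───╴ └─╴ │ └─╴ │ │
│      ↳ → ↑│↳ → ↑│B│
└───────────┴─────┴─┘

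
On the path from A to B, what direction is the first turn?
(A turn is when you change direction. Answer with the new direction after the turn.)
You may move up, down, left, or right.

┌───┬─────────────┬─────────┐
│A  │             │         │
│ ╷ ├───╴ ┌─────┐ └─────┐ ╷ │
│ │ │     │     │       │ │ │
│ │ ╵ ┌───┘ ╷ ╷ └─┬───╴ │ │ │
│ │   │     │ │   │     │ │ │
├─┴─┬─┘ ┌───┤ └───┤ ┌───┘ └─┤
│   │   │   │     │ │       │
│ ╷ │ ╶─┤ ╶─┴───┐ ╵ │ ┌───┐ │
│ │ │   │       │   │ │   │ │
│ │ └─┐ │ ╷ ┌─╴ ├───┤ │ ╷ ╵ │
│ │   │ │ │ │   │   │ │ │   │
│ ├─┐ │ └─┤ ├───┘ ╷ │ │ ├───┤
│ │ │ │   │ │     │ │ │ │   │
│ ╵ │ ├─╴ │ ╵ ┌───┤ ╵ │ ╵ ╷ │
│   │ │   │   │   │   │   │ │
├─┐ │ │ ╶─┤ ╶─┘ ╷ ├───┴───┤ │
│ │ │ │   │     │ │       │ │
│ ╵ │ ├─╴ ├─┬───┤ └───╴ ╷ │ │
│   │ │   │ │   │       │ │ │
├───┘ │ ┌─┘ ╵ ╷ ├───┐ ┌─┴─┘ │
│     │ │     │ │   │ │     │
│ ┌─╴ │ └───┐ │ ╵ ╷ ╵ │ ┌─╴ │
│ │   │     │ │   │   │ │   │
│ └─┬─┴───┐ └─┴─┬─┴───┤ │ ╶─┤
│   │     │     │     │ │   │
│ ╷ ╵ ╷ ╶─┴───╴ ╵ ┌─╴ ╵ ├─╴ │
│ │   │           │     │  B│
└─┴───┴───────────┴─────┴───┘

Directions: right, down, down, right, up, right, right, up, right, right, right, right, down, right, right, right, down, left, left, down, down, left, up, left, left, up, up, left, down, left, left, down, left, down, right, down, down, right, down, left, down, right, down, left, down, down, right, right, down, right, right, down, right, up, right, right, down, right, up, up, up, right, right, down, left, down, right, down
First turn direction: down

Solution:

┌───┬─────────────┬─────────┐
│A ↓│    ↱ → → → ↓│         │
│ ╷ ├───╴ ┌─────┐ └─────┐ ╷ │
│ │↓│↱ → ↑│↓ ↰  │↳ → → ↓│ │ │
│ │ ╵ ┌───┘ ╷ ╷ └─┬───╴ │ │ │
│ │↳ ↑│↓ ← ↲│↑│   │↓ ← ↲│ │ │
├─┴─┬─┘ ┌───┤ └───┤ ┌───┘ └─┤
│   │↓ ↲│   │↑ ← ↰│↓│       │
│ ╷ │ ╶─┤ ╶─┴───┐ ╵ │ ┌───┐ │
│ │ │↳ ↓│       │↑ ↲│ │   │ │
│ │ └─┐ │ ╷ ┌─╴ ├───┤ │ ╷ ╵ │
│ │   │↓│ │ │   │   │ │ │   │
│ ├─┐ │ └─┤ ├───┘ ╷ │ │ ├───┤
│ │ │ │↳ ↓│ │     │ │ │ │   │
│ ╵ │ ├─╴ │ ╵ ┌───┤ ╵ │ ╵ ╷ │
│   │ │↓ ↲│   │   │   │   │ │
├─┐ │ │ ╶─┤ ╶─┘ ╷ ├───┴───┤ │
│ │ │ │↳ ↓│     │ │       │ │
│ ╵ │ ├─╴ ├─┬───┤ └───╴ ╷ │ │
│   │ │↓ ↲│ │   │       │ │ │
├───┘ │ ┌─┘ ╵ ╷ ├───┐ ┌─┴─┘ │
│     │↓│     │ │   │ │↱ → ↓│
│ ┌─╴ │ └───┐ │ ╵ ╷ ╵ │ ┌─╴ │
│ │   │↳ → ↓│ │   │   │↑│↓ ↲│
│ └─┬─┴───┐ └─┴─┬─┴───┤ │ ╶─┤
│   │     │↳ → ↓│↱ → ↓│↑│↳ ↓│
│ ╷ ╵ ╷ ╶─┴───╴ ╵ ┌─╴ ╵ ├─╴ │
│ │   │        ↳ ↑│  ↳ ↑│  B│
└─┴───┴───────────┴─────┴───┘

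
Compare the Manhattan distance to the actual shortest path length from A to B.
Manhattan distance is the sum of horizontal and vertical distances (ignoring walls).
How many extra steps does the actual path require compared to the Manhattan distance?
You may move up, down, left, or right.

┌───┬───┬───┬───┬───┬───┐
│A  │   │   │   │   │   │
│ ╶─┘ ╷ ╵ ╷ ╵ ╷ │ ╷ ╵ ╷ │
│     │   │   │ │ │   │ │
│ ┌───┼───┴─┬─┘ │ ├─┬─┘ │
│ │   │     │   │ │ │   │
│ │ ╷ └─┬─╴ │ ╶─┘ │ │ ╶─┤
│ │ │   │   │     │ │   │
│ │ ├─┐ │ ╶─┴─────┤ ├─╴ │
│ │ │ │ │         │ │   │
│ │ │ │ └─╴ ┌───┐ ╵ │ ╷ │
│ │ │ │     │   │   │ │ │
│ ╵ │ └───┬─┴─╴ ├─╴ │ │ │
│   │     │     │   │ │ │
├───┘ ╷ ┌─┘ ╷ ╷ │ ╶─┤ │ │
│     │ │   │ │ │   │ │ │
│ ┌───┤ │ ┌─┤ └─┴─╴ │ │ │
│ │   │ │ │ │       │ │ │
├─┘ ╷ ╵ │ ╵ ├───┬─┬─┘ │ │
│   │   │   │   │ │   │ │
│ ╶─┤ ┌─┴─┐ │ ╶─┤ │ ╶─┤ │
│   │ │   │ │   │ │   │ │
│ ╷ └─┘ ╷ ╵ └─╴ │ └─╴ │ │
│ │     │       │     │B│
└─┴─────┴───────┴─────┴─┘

Manhattan distance: |11 - 0| + |11 - 0| = 22
Actual path length: 40
Extra steps: 40 - 22 = 18

Solution:

┌───┬───┬───┬───┬───┬───┐
│A  │↱ ↓│↱ ↓│↱ ↓│↱ ↓│↱ ↓│
│ ╶─┘ ╷ ╵ ╷ ╵ ╷ │ ╷ ╵ ╷ │
│↳ → ↑│↳ ↑│↳ ↑│↓│↑│↳ ↑│↓│
│ ┌───┼───┴─┬─┘ │ ├─┬─┘ │
│ │   │     │↓ ↲│↑│ │↓ ↲│
│ │ ╷ └─┬─╴ │ ╶─┘ │ │ ╶─┤
│ │ │   │   │↳ → ↑│ │↳ ↓│
│ │ ├─┐ │ ╶─┴─────┤ ├─╴ │
│ │ │ │ │         │ │  ↓│
│ │ │ │ └─╴ ┌───┐ ╵ │ ╷ │
│ │ │ │     │   │   │ │↓│
│ ╵ │ └───┬─┴─╴ ├─╴ │ │ │
│   │     │     │   │ │↓│
├───┘ ╷ ┌─┘ ╷ ╷ │ ╶─┤ │ │
│     │ │   │ │ │   │ │↓│
│ ┌───┤ │ ┌─┤ └─┴─╴ │ │ │
│ │   │ │ │ │       │ │↓│
├─┘ ╷ ╵ │ ╵ ├───┬─┬─┘ │ │
│   │   │   │   │ │   │↓│
│ ╶─┤ ┌─┴─┐ │ ╶─┤ │ ╶─┤ │
│   │ │   │ │   │ │   │↓│
│ ╷ └─┘ ╷ ╵ └─╴ │ └─╴ │ │
│ │     │       │     │B│
└─┴─────┴───────┴─────┴─┘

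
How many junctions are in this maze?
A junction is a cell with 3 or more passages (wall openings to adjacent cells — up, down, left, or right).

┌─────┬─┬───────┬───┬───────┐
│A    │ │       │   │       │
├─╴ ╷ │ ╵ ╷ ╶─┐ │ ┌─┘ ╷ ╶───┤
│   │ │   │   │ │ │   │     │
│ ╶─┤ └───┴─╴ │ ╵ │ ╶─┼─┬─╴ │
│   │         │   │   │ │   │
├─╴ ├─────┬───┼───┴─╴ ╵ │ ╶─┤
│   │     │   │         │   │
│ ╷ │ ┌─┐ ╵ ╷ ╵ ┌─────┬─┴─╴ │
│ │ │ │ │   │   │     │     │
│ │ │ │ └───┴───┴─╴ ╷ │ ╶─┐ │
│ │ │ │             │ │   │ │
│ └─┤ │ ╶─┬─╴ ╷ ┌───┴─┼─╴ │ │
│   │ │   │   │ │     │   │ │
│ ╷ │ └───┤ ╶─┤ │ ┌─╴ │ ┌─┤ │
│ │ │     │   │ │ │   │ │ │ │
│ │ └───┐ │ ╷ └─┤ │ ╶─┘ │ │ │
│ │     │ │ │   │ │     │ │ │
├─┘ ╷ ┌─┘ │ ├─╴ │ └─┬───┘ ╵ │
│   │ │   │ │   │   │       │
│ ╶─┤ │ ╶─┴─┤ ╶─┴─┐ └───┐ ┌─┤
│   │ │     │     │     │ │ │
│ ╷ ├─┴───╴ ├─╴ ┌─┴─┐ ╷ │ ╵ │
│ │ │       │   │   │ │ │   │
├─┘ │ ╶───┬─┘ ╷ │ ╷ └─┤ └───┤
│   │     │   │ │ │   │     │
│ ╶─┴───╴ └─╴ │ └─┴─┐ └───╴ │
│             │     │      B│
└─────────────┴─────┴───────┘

Checking each cell for number of passages:

Junctions found (3+ passages):
  (0, 1): 3 passages
  (0, 5): 3 passages
  (0, 11): 3 passages
  (3, 1): 3 passages
  (3, 10): 3 passages
  (4, 9): 3 passages
  (4, 13): 3 passages
  (5, 3): 3 passages
  (5, 6): 3 passages
  (5, 7): 3 passages
  (6, 0): 3 passages
  (7, 5): 3 passages
  (8, 1): 3 passages
  (8, 2): 3 passages
  (9, 12): 4 passages
  (10, 0): 3 passages
  (10, 7): 3 passages
  (10, 10): 3 passages
  (11, 7): 3 passages
  (12, 6): 3 passages
  (13, 4): 3 passages
Total junctions: 21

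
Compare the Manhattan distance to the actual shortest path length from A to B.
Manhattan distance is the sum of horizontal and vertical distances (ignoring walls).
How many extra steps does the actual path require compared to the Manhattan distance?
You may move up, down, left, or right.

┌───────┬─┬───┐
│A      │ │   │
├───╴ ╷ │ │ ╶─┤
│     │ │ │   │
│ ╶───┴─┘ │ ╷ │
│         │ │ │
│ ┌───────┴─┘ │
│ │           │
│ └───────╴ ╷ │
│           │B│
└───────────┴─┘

Manhattan distance: |4 - 0| + |6 - 0| = 10
Actual path length: 16
Extra steps: 16 - 10 = 6

Solution:

┌───────┬─┬───┐
│A → ↓  │ │   │
├───╴ ╷ │ │ ╶─┤
│↓ ← ↲│ │ │   │
│ ╶───┴─┘ │ ╷ │
│↓        │ │ │
│ ┌───────┴─┘ │
│↓│        ↱ ↓│
│ └───────╴ ╷ │
│↳ → → → → ↑│B│
└───────────┴─┘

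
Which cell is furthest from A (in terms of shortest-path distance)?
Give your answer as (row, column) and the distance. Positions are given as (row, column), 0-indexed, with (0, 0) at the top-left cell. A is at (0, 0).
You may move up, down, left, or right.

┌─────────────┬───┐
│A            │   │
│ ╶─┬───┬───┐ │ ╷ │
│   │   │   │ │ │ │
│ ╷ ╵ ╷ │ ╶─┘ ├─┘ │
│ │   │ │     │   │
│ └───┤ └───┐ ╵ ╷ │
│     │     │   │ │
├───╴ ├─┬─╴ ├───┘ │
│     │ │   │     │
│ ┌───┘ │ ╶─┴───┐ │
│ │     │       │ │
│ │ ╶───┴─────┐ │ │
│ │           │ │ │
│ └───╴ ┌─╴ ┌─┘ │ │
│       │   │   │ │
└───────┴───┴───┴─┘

Computing BFS distances from A to all cells:
Furthest cell: (4, 3)
Distance: 21 steps

Path from A to the furthest cell:

┌─────────────┬───┐
│A            │   │
│ ╶─┬───┬───┐ │ ╷ │
│↓  │   │   │ │ │ │
│ ╷ ╵ ╷ │ ╶─┘ ├─┘ │
│↓│   │ │     │   │
│ └───┤ └───┐ ╵ ╷ │
│↳ → ↓│     │   │ │
├───╴ ├─┬─╴ ├───┘ │
│↓ ← ↲│B│   │     │
│ ┌───┘ │ ╶─┴───┐ │
│↓│↱ → ↑│       │ │
│ │ ╶───┴─────┐ │ │
│↓│↑ ← ↰      │ │ │
│ └───╴ ┌─╴ ┌─┘ │ │
│↳ → → ↑│   │   │ │
└───────┴───┴───┴─┘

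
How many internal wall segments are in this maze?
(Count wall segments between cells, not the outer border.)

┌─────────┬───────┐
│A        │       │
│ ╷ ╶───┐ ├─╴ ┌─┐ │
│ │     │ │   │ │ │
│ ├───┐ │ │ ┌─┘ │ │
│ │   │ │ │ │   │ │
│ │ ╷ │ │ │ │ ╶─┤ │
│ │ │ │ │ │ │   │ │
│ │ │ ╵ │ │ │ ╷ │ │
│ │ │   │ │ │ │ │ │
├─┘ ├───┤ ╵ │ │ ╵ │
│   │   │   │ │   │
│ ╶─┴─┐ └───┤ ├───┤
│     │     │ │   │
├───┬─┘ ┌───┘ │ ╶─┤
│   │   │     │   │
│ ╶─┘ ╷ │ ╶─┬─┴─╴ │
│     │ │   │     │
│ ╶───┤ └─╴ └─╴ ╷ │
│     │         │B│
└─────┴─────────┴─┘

Counting internal wall segments:
Total internal walls: 72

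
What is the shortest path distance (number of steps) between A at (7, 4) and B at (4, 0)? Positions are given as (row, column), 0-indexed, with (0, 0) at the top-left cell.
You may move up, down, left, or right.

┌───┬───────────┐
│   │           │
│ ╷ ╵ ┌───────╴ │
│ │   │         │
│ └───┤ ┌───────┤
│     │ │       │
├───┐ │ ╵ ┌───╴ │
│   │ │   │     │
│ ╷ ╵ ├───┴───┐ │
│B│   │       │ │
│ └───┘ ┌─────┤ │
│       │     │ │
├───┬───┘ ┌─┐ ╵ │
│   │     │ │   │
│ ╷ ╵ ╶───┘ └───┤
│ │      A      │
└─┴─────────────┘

Finding path from (7, 4) to (4, 0):
Path: (7,4) → (7,3) → (7,2) → (6,2) → (6,3) → (6,4) → (5,4) → (5,5) → (5,6) → (6,6) → (6,7) → (5,7) → (4,7) → (3,7) → (2,7) → (2,6) → (2,5) → (2,4) → (3,4) → (3,3) → (2,3) → (1,3) → (1,4) → (1,5) → (1,6) → (1,7) → (0,7) → (0,6) → (0,5) → (0,4) → (0,3) → (0,2) → (1,2) → (1,1) → (0,1) → (0,0) → (1,0) → (2,0) → (2,1) → (2,2) → (3,2) → (4,2) → (4,1) → (3,1) → (3,0) → (4,0)
Distance: 45 steps

Solution:

┌───┬───────────┐
│↓ ↰│↓ ← ← ← ← ↰│
│ ╷ ╵ ┌───────╴ │
│↓│↑ ↲│↱ → → → ↑│
│ └───┤ ┌───────┤
│↳ → ↓│↑│↓ ← ← ↰│
├───┐ │ ╵ ┌───╴ │
│↓ ↰│↓│↑ ↲│    ↑│
│ ╷ ╵ ├───┴───┐ │
│B│↑ ↲│       │↑│
│ └───┘ ┌─────┤ │
│       │↱ → ↓│↑│
├───┬───┘ ┌─┐ ╵ │
│   │↱ → ↑│ │↳ ↑│
│ ╷ ╵ ╶───┘ └───┤
│ │  ↑ ← A      │
└─┴─────────────┘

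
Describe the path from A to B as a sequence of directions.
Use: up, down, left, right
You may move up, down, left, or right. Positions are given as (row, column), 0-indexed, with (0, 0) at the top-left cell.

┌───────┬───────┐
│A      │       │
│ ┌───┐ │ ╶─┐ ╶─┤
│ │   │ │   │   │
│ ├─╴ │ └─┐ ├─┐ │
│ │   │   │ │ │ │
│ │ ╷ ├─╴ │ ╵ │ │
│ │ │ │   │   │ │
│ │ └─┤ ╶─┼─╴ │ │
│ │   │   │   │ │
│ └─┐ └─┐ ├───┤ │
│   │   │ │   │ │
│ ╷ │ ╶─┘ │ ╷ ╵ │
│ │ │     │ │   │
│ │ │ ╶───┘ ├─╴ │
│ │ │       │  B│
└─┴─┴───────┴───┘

Finding the path and converting it to directions:
Path through cells: (0,0) → (0,1) → (0,2) → (0,3) → (1,3) → (2,3) → (2,4) → (3,4) → (3,3) → (4,3) → (4,4) → (5,4) → (6,4) → (6,3) → (6,2) → (7,2) → (7,3) → (7,4) → (7,5) → (6,5) → (5,5) → (5,6) → (6,6) → (6,7) → (7,7)
Directions: right, right, right, down, down, right, down, left, down, right, down, down, left, left, down, right, right, right, up, up, right, down, right, down

Solution:

┌───────┬───────┐
│A → → ↓│       │
│ ┌───┐ │ ╶─┐ ╶─┤
│ │   │↓│   │   │
│ ├─╴ │ └─┐ ├─┐ │
│ │   │↳ ↓│ │ │ │
│ │ ╷ ├─╴ │ ╵ │ │
│ │ │ │↓ ↲│   │ │
│ │ └─┤ ╶─┼─╴ │ │
│ │   │↳ ↓│   │ │
│ └─┐ └─┐ ├───┤ │
│   │   │↓│↱ ↓│ │
│ ╷ │ ╶─┘ │ ╷ ╵ │
│ │ │↓ ← ↲│↑│↳ ↓│
│ │ │ ╶───┘ ├─╴ │
│ │ │↳ → → ↑│  B│
└─┴─┴───────┴───┘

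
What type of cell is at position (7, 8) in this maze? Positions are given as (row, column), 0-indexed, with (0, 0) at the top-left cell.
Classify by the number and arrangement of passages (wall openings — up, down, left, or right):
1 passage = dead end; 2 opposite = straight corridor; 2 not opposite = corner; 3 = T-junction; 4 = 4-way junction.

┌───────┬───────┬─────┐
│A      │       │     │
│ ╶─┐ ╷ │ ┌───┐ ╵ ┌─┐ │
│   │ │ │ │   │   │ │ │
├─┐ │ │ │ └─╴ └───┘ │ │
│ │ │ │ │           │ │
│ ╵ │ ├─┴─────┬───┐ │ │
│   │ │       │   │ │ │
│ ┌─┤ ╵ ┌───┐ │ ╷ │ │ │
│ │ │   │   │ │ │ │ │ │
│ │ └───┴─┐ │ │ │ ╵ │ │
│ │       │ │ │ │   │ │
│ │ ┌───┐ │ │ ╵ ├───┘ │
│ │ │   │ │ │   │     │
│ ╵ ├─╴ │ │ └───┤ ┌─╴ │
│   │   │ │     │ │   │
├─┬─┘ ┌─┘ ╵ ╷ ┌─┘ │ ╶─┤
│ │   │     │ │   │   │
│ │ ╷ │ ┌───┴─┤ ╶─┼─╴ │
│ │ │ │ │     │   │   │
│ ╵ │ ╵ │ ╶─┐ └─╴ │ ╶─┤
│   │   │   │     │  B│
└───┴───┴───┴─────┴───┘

Checking cell at (7, 8):
Number of passages: 2
Cell type: straight corridor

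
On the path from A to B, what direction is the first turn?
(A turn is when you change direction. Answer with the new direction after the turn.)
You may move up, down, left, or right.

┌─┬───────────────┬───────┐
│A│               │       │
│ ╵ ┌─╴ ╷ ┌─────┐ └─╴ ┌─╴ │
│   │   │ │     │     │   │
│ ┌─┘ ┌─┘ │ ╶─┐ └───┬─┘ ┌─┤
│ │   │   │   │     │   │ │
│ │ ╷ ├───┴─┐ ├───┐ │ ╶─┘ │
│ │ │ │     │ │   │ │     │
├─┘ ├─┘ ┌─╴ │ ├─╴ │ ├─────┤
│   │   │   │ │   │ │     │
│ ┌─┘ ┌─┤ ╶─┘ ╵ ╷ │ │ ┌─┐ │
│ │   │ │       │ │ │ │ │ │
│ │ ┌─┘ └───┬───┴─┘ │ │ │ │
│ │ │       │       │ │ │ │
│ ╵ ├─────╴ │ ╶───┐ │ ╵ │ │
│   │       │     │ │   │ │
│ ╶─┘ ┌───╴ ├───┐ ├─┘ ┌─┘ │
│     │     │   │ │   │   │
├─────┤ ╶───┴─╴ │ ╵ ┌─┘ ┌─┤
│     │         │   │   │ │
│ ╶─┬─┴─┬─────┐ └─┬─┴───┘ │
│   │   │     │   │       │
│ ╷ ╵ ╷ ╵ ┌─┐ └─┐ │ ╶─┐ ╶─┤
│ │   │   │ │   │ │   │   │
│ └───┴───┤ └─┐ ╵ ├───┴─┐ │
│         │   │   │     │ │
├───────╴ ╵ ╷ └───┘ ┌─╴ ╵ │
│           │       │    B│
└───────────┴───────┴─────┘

Directions: down, right, up, right, right, down, left, down, left, down, down, left, down, down, down, down, right, right, up, right, right, right, down, left, left, down, right, right, right, right, down, right, down, down, left, up, left, up, left, left, down, left, up, left, down, left, up, left, down, down, right, right, right, right, down, right, up, right, down, right, right, right, up, right, right, down, right
First turn direction: right

Solution:

┌─┬───────────────┬───────┐
│A│↱ → ↓          │       │
│ ╵ ┌─╴ ╷ ┌─────┐ └─╴ ┌─╴ │
│↳ ↑│↓ ↲│ │     │     │   │
│ ┌─┘ ┌─┘ │ ╶─┐ └───┬─┘ ┌─┤
│ │↓ ↲│   │   │     │   │ │
│ │ ╷ ├───┴─┐ ├───┐ │ ╶─┘ │
│ │↓│ │     │ │   │ │     │
├─┘ ├─┘ ┌─╴ │ ├─╴ │ ├─────┤
│↓ ↲│   │   │ │   │ │     │
│ ┌─┘ ┌─┤ ╶─┘ ╵ ╷ │ │ ┌─┐ │
│↓│   │ │       │ │ │ │ │ │
│ │ ┌─┘ └───┬───┴─┘ │ │ │ │
│↓│ │       │       │ │ │ │
│ ╵ ├─────╴ │ ╶───┐ │ ╵ │ │
│↓  │↱ → → ↓│     │ │   │ │
│ ╶─┘ ┌───╴ ├───┐ ├─┘ ┌─┘ │
│↳ → ↑│↓ ← ↲│   │ │   │   │
├─────┤ ╶───┴─╴ │ ╵ ┌─┘ ┌─┤
│     │↳ → → → ↓│   │   │ │
│ ╶─┬─┴─┬─────┐ └─┬─┴───┘ │
│↓ ↰│↓ ↰│↓ ← ↰│↳ ↓│       │
│ ╷ ╵ ╷ ╵ ┌─┐ └─┐ │ ╶─┐ ╶─┤
│↓│↑ ↲│↑ ↲│ │↑ ↰│↓│   │   │
│ └───┴───┤ └─┐ ╵ ├───┴─┐ │
│↳ → → → ↓│↱ ↓│↑ ↲│↱ → ↓│ │
├───────╴ ╵ ╷ └───┘ ┌─╴ ╵ │
│        ↳ ↑│↳ → → ↑│  ↳ B│
└───────────┴───────┴─────┘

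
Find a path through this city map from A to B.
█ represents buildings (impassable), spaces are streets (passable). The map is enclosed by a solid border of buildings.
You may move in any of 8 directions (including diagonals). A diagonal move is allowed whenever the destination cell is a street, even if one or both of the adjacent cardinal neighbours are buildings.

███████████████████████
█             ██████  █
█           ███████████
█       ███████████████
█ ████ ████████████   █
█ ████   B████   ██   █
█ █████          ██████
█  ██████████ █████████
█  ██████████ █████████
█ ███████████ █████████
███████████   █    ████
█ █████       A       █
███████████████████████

Finding the shortest path from A to B:
Movement: 8-directional
Path length: 8 steps
Directions: up-left → up → up → up → up-left → left → left → up-left

Solution:

███████████████████████
█             ██████  █
█           ███████████
█       ███████████████
█ ████ ████████████   █
█ ████   B████   ██   █
█ █████   ↖←←    ██████
█  ██████████↖█████████
█  ██████████↑█████████
█ ███████████↑█████████
███████████  ↑█    ████
█ █████       A       █
███████████████████████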